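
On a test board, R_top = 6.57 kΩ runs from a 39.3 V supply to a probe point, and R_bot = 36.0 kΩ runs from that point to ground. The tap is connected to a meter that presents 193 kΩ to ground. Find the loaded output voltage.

The load sits in parallel with R_bot: R_bot‖R_L = (36.0 × 193) / (36.0 + 193) = 30.34 kΩ.
V_out = 39.3 × 30.34 / (6.57 + 30.34) = 39.3 × 30.34/36.91 = 32.3 V.

V_out ≈ 32.3 V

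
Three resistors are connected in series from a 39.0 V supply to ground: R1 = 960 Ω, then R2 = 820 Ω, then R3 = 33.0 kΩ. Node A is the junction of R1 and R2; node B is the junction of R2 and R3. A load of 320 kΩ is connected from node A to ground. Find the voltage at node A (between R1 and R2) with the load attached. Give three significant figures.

V ≈ 37.8 V

Below node A the series string R2+R3 = 33820 Ω sits in parallel with the 320000 Ω load: 30590 Ω.
V_A = 39.0 × 30590/(960 + 30590) = 37.8 V.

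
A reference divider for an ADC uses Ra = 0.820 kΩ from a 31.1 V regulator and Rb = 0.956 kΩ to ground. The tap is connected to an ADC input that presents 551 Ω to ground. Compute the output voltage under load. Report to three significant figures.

The load sits in parallel with Rb: Rb‖R_L = (956 × 551) / (956 + 551) = 349.5 Ω.
V_out = 31.1 × 349.5 / (820 + 349.5) = 31.1 × 349.5/1170 = 9.29 V.
(Unloaded it would have been 16.7 V.)

V_out ≈ 9.29 V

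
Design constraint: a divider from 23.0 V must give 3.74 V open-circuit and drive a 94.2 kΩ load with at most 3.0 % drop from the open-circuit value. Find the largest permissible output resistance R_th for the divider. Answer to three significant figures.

R_th ≤ 2.91 kΩ

Loading drop = R_th/(R_th + R_L) ≤ 0.0300, so R_th ≤ R_L · ε/(1−ε) = 94.2 kΩ × 0.0300/0.9700 = 2.91 kΩ.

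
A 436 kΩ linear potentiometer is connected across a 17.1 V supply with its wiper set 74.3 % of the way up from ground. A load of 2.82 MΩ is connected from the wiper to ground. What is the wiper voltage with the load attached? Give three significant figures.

V ≈ 12.3 V

The wiper splits the pot into (1−α)R = 112.1 kΩ above and αR = 323.9 kΩ below.
Lower section ‖ load = 290.6 kΩ.
V_wiper = 17.1 × 290.6/(112.1 + 290.6) = 12.3 V.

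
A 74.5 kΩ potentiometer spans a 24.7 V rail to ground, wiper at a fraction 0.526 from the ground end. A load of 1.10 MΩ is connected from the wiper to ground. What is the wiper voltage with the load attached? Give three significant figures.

The wiper splits the pot into (1−α)R = 35.31 kΩ above and αR = 39.19 kΩ below.
Lower section ‖ load = 37.84 kΩ.
V_wiper = 24.7 × 37.84/(35.31 + 37.84) = 12.8 V.

V ≈ 12.8 V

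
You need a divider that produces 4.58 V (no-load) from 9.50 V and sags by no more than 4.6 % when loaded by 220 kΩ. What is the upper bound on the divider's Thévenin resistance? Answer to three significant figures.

Loading drop = R_th/(R_th + R_L) ≤ 0.0460, so R_th ≤ R_L · ε/(1−ε) = 220 kΩ × 0.0460/0.9540 = 10.6 kΩ.
(Any R1, R2 with R2/(R1+R2) = 0.482 and R1‖R2 ≤ 10.6 kΩ will meet the spec.)

R_th ≤ 10.6 kΩ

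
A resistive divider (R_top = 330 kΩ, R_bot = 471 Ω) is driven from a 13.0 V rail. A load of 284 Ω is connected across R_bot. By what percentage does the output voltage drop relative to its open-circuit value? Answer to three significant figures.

62.4 %

Unloaded V = 13.0 × 471/330500 = 0.01853 V.
Loaded: R_bot‖R_L = 177.2 Ω, giving V = 13.0 × 177.2/330200 = 0.006976 V.
Drop = (0.01853 − 0.006976) / 0.01853 = 62.4 %.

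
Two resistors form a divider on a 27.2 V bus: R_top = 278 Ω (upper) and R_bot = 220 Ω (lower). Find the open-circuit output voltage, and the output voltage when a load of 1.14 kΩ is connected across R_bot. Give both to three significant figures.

Unloaded: 12.0 V; loaded: 10.8 V

Open-circuit: V = 27.2 × 220/(278 + 220) = 12.0 V.
With the load, R_bot becomes R_bot‖R_L = 184.4 Ω, so V = 27.2 × 184.4/462.4 = 10.8 V.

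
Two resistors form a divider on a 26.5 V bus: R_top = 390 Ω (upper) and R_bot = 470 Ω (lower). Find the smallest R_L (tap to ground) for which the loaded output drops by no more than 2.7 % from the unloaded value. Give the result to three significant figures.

R_L(min) ≈ 7.68 kΩ

Output resistance R_th = R_top‖R_bot = (390 × 470)/860.0 = 213.1 Ω.
The fractional drop is R_th/(R_th + R_L); requiring this ≤ 0.0270 gives R_L ≥ R_th(1/0.0270 − 1) = 213.1 × 36.04 = 7.68 kΩ.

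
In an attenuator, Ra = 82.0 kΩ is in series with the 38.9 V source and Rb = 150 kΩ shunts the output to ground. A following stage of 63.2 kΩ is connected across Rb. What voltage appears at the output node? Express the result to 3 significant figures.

The load sits in parallel with Rb: Rb‖R_L = (150 × 63.2) / (150 + 63.2) = 44.47 kΩ.
V_out = 38.9 × 44.47 / (82.0 + 44.47) = 38.9 × 44.47/126.5 = 13.7 V.
(Unloaded it would have been 25.2 V.)

V_out ≈ 13.7 V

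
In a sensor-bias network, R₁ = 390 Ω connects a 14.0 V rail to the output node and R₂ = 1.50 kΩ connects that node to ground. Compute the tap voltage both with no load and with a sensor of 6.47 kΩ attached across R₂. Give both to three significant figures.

Open-circuit: V = 14.0 × 1500/(390 + 1500) = 11.1 V.
With the load, R₂ becomes R₂‖R_L = 1218 Ω, so V = 14.0 × 1218/1608 = 10.6 V.

Unloaded: 11.1 V; loaded: 10.6 V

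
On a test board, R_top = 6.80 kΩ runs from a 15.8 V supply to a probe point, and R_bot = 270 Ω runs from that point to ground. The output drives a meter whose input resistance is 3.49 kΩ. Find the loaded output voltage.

V_out ≈ 0.562 V

The load sits in parallel with R_bot: R_bot‖R_L = (270 × 3490) / (270 + 3490) = 250.6 Ω.
V_out = 15.8 × 250.6 / (6800 + 250.6) = 15.8 × 250.6/7051 = 0.562 V.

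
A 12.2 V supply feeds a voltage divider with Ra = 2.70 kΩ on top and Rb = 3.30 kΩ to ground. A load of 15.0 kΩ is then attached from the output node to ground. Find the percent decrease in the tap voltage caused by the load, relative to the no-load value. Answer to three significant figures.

9.01 %

Unloaded V = 12.2 × 3.30/6.000 = 6.7100 V.
Loaded: Rb‖R_L = 2.705 kΩ, giving V = 12.2 × 2.705/5.405 = 6.1056 V.
Drop = (6.7100 − 6.1056) / 6.7100 = 9.01 %.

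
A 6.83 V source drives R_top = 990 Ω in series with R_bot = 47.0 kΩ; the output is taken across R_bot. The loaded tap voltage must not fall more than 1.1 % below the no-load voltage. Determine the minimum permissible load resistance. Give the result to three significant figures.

R_L(min) ≈ 87.2 kΩ

Output resistance R_th = R_top‖R_bot = (990 × 47000)/47990 = 969.6 Ω.
The fractional drop is R_th/(R_th + R_L); requiring this ≤ 0.0110 gives R_L ≥ R_th(1/0.0110 − 1) = 969.6 × 89.91 = 87.2 kΩ.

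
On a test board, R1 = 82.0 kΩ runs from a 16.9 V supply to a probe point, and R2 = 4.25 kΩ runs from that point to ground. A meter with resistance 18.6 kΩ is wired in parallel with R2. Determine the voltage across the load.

V_out ≈ 0.684 V

The load sits in parallel with R2: R2‖R_L = (4.25 × 18.6) / (4.25 + 18.6) = 3.460 kΩ.
V_out = 16.9 × 3.460 / (82.0 + 3.460) = 16.9 × 3.460/85.46 = 0.684 V.
(Unloaded it would have been 0.833 V.)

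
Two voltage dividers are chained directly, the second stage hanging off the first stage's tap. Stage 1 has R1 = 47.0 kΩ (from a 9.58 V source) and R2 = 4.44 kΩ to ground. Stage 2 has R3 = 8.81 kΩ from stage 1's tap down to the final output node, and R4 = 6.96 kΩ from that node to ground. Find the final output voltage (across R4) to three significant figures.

V_out ≈ 0.290 V

Stage 2 presents R3+R4 = 15.77 kΩ as a load on stage 1's tap.
Stage 1's lower leg becomes R2‖(R3+R4) = 3.465 kΩ, so V_mid = 9.58 × 3.465/50.46 = 0.6577 V.
Stage 2 is itself unloaded: V_out = V_mid × R4/(R3+R4) = 0.6577 × 6.96/15.77 = 0.290 V.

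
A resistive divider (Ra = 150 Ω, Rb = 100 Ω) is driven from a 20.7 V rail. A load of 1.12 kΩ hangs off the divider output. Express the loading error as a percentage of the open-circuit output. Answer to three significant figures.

5.08 %

The divider's output (Thévenin) resistance is Ra‖Rb = 60.00 Ω.
Fractional drop under load = R_th/(R_th + R_L) = 60.00 / (60.00 + 1120) = 0.05085.
So the output falls by 5.08 %.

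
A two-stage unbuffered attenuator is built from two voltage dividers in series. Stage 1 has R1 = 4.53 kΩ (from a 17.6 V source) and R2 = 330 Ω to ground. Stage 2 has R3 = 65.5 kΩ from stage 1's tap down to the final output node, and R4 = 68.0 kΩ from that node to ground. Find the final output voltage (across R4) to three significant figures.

Stage 2 presents R3+R4 = 133500 Ω as a load on stage 1's tap.
Stage 1's lower leg becomes R2‖(R3+R4) = 329.2 Ω, so V_mid = 17.6 × 329.2/4859 = 1.192 V.
Stage 2 is itself unloaded: V_out = V_mid × R4/(R3+R4) = 1.192 × 68000/133500 = 0.607 V.

V_out ≈ 0.607 V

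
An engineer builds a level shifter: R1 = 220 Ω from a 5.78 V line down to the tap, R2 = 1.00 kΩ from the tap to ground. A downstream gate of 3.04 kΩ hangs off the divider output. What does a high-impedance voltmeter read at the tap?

The load sits in parallel with R2: R2‖R_L = (1000 × 3040) / (1000 + 3040) = 752.5 Ω.
V_out = 5.78 × 752.5 / (220 + 752.5) = 5.78 × 752.5/972.5 = 4.47 V.

V_out ≈ 4.47 V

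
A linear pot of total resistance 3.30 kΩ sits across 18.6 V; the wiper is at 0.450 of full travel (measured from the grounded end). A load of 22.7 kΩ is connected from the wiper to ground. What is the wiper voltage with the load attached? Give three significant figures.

V ≈ 8.08 V

The wiper splits the pot into (1−α)R = 1.815 kΩ above and αR = 1.485 kΩ below.
Lower section ‖ load = 1.394 kΩ.
V_wiper = 18.6 × 1.394/(1.815 + 1.394) = 8.08 V.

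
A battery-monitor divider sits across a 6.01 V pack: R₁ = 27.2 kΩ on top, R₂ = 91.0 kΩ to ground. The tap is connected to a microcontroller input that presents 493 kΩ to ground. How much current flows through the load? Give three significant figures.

I_L ≈ 9.00 µA

R₂‖R_L = 76.82 kΩ; V_out = 6.01 × 76.82/104.0 = 4.438 V.
I_L = V_out / R_L = 4.438 / 493 kΩ = 9.00 µA.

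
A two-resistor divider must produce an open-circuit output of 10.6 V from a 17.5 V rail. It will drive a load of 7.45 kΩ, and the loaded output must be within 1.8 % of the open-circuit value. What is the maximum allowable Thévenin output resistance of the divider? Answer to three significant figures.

Loading drop = R_th/(R_th + R_L) ≤ 0.0180, so R_th ≤ R_L · ε/(1−ε) = 7.45 kΩ × 0.0180/0.9820 = 137 Ω.
(Any R1, R2 with R2/(R1+R2) = 0.606 and R1‖R2 ≤ 137 Ω will meet the spec.)

R_th ≤ 137 Ω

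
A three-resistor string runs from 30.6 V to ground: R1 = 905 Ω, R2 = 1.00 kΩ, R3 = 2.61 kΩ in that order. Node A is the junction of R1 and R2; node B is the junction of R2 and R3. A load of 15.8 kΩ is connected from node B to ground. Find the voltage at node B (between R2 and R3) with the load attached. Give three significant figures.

At node B, R3 is in parallel with the load: R3‖R_L = 2240 Ω.
Below node A the resistance is R2 + (R3‖R_L) = 3240 Ω, so V_A = 30.6 × 3240/4145 = 23.92 V.
Then V_B = V_A × (R3‖R_L)/(R2 + R3‖R_L) = 23.92 × 2240/3240 = 16.5 V.

V ≈ 16.5 V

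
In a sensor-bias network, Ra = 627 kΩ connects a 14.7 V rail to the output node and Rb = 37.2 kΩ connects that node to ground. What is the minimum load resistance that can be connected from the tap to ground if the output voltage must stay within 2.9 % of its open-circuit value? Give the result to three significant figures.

R_L(min) ≈ 1.18 MΩ

Output resistance R_th = Ra‖Rb = (627 × 37.2)/664.2 = 35.12 kΩ.
The fractional drop is R_th/(R_th + R_L); requiring this ≤ 0.0290 gives R_L ≥ R_th(1/0.0290 − 1) = 35.12 × 33.48 = 1.18 MΩ.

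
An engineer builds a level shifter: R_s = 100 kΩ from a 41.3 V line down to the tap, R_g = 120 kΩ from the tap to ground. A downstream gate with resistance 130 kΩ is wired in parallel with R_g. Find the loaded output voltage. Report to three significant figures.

V_out ≈ 15.9 V

The load sits in parallel with R_g: R_g‖R_L = (120 × 130) / (120 + 130) = 62.40 kΩ.
V_out = 41.3 × 62.40 / (100 + 62.40) = 41.3 × 62.40/162.4 = 15.9 V.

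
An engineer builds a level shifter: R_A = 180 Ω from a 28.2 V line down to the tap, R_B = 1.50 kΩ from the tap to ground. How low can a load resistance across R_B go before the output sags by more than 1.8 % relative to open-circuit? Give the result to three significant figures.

R_L(min) ≈ 8.77 kΩ

Output resistance R_th = R_A‖R_B = (180 × 1500)/1680 = 160.7 Ω.
The fractional drop is R_th/(R_th + R_L); requiring this ≤ 0.0180 gives R_L ≥ R_th(1/0.0180 − 1) = 160.7 × 54.56 = 8.77 kΩ.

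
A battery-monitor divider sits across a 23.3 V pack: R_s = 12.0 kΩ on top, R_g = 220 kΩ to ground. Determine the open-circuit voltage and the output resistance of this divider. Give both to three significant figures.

V_th is the open-circuit tap voltage: 23.3 × 220/(12.0 + 220) = 22.1 V.
With the supply zeroed, R_s and R_g appear in parallel from the tap: R_th = R_s‖R_g = (12.0 × 220)/232.0 = 11.4 kΩ.

V_th = 22.1 V, R_th = 11.4 kΩ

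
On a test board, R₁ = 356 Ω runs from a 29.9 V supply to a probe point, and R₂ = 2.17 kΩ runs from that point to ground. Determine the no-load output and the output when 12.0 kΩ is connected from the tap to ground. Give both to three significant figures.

Open-circuit: V = 29.9 × 2170/(356 + 2170) = 25.7 V.
With the load, R₂ becomes R₂‖R_L = 1838 Ω, so V = 29.9 × 1838/2194 = 25.0 V.

Unloaded: 25.7 V; loaded: 25.0 V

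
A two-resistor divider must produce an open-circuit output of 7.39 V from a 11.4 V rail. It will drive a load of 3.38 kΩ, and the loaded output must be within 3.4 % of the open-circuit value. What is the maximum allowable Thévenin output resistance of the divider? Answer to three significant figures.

R_th ≤ 119 Ω

Loading drop = R_th/(R_th + R_L) ≤ 0.0340, so R_th ≤ R_L · ε/(1−ε) = 3.38 kΩ × 0.0340/0.9660 = 119 Ω.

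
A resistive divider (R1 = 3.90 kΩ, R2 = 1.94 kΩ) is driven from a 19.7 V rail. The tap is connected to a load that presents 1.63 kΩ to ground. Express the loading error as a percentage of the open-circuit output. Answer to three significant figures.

The divider's output (Thévenin) resistance is R1‖R2 = 1.296 kΩ.
Fractional drop under load = R_th/(R_th + R_L) = 1.296 / (1.296 + 1.63) = 0.4428.
So the output falls by 44.3 %.

44.3 %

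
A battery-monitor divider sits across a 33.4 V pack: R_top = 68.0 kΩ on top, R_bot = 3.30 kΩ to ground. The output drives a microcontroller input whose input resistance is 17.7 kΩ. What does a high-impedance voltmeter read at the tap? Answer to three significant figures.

V_out ≈ 1.31 V

The load sits in parallel with R_bot: R_bot‖R_L = (3.30 × 17.7) / (3.30 + 17.7) = 2.781 kΩ.
V_out = 33.4 × 2.781 / (68.0 + 2.781) = 33.4 × 2.781/70.78 = 1.31 V.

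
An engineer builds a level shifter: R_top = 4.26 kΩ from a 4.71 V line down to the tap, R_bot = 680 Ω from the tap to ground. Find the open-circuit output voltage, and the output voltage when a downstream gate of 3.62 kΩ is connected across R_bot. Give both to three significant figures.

Open-circuit: V = 4.71 × 680/(4260 + 680) = 0.648 V.
With the load, R_bot becomes R_bot‖R_L = 572.5 Ω, so V = 4.71 × 572.5/4832 = 0.558 V.

Unloaded: 0.648 V; loaded: 0.558 V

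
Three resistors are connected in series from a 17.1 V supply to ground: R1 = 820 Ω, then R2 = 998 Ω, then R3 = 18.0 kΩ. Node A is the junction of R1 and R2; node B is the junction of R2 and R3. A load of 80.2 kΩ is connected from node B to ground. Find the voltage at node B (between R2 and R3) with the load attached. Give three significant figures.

At node B, R3 is in parallel with the load: R3‖R_L = 14700 Ω.
Below node A the resistance is R2 + (R3‖R_L) = 15700 Ω, so V_A = 17.1 × 15700/16520 = 16.25 V.
Then V_B = V_A × (R3‖R_L)/(R2 + R3‖R_L) = 16.25 × 14700/15700 = 15.2 V.

V ≈ 15.2 V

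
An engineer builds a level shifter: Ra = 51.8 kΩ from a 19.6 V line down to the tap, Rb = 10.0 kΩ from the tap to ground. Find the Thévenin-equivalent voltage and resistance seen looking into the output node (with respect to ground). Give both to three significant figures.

V_th is the open-circuit tap voltage: 19.6 × 10.0/(51.8 + 10.0) = 3.17 V.
With the supply zeroed, Ra and Rb appear in parallel from the tap: R_th = Ra‖Rb = (51.8 × 10.0)/61.80 = 8.38 kΩ.

V_th = 3.17 V, R_th = 8.38 kΩ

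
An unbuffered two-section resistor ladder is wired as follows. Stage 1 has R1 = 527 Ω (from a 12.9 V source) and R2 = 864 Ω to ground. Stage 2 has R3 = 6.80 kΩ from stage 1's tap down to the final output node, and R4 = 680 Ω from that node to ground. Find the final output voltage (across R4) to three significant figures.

Stage 2 presents R3+R4 = 7480 Ω as a load on stage 1's tap.
Stage 1's lower leg becomes R2‖(R3+R4) = 774.5 Ω, so V_mid = 12.9 × 774.5/1302 = 7.677 V.
Stage 2 is itself unloaded: V_out = V_mid × R4/(R3+R4) = 7.677 × 680/7480 = 0.698 V.

V_out ≈ 0.698 V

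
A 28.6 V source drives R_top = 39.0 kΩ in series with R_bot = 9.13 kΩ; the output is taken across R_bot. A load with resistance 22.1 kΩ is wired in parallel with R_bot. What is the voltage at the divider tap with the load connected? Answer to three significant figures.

V_out ≈ 4.06 V

The load sits in parallel with R_bot: R_bot‖R_L = (9.13 × 22.1) / (9.13 + 22.1) = 6.461 kΩ.
V_out = 28.6 × 6.461 / (39.0 + 6.461) = 28.6 × 6.461/45.46 = 4.06 V.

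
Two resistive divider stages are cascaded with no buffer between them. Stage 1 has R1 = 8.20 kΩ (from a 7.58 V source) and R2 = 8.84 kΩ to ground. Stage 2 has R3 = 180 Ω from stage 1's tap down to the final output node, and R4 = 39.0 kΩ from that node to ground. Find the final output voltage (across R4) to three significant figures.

Stage 2 presents R3+R4 = 39180 Ω as a load on stage 1's tap.
Stage 1's lower leg becomes R2‖(R3+R4) = 7213 Ω, so V_mid = 7.58 × 7213/15410 = 3.547 V.
Stage 2 is itself unloaded: V_out = V_mid × R4/(R3+R4) = 3.547 × 39000/39180 = 3.53 V.

V_out ≈ 3.53 V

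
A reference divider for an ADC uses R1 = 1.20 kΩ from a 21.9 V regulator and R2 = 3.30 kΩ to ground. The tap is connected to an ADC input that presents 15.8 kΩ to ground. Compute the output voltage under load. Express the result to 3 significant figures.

The load sits in parallel with R2: R2‖R_L = (3.30 × 15.8) / (3.30 + 15.8) = 2.730 kΩ.
V_out = 21.9 × 2.730 / (1.20 + 2.730) = 21.9 × 2.730/3.930 = 15.2 V.

V_out ≈ 15.2 V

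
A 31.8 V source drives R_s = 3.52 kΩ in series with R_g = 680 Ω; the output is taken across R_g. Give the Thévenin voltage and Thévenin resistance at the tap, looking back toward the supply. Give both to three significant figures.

V_th = 5.15 V, R_th = 570 Ω

V_th is the open-circuit tap voltage: 31.8 × 680/(3520 + 680) = 5.15 V.
With the supply zeroed, R_s and R_g appear in parallel from the tap: R_th = R_s‖R_g = (3520 × 680)/4200 = 570 Ω.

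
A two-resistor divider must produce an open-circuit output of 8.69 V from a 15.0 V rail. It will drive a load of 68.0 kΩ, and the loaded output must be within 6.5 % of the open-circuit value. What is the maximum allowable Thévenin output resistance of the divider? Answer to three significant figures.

Loading drop = R_th/(R_th + R_L) ≤ 0.0650, so R_th ≤ R_L · ε/(1−ε) = 68.0 kΩ × 0.0650/0.9350 = 4.73 kΩ.

R_th ≤ 4.73 kΩ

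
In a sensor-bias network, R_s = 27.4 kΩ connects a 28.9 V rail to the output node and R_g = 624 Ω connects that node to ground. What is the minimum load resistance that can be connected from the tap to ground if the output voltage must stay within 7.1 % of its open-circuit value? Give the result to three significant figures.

Output resistance R_th = R_s‖R_g = (27400 × 624)/28020 = 610.1 Ω.
The fractional drop is R_th/(R_th + R_L); requiring this ≤ 0.0710 gives R_L ≥ R_th(1/0.0710 − 1) = 610.1 × 13.08 = 7.98 kΩ.

R_L(min) ≈ 7.98 kΩ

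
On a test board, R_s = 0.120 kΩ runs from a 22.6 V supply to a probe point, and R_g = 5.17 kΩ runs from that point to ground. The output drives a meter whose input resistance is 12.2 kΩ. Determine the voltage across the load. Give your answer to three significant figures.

The load sits in parallel with R_g: R_g‖R_L = (5170 × 12200) / (5170 + 12200) = 3631 Ω.
V_out = 22.6 × 3631 / (120 + 3631) = 22.6 × 3631/3751 = 21.9 V.

V_out ≈ 21.9 V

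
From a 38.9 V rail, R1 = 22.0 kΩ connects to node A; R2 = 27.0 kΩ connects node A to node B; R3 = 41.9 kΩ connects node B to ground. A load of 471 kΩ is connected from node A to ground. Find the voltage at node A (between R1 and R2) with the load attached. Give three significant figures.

V ≈ 28.5 V

Below node A the series string R2+R3 = 68.90 kΩ sits in parallel with the 471 kΩ load: 60.11 kΩ.
V_A = 38.9 × 60.11/(22.0 + 60.11) = 28.5 V.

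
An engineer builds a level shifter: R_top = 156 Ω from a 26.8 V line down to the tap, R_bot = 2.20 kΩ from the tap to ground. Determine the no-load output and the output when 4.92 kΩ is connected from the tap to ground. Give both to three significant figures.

Open-circuit: V = 26.8 × 2200/(156 + 2200) = 25.0 V.
With the load, R_bot becomes R_bot‖R_L = 1520 Ω, so V = 26.8 × 1520/1676 = 24.3 V.

Unloaded: 25.0 V; loaded: 24.3 V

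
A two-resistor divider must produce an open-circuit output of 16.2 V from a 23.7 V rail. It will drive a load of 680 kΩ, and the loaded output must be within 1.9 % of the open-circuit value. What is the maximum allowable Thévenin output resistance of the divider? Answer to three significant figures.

R_th ≤ 13.2 kΩ

Loading drop = R_th/(R_th + R_L) ≤ 0.0190, so R_th ≤ R_L · ε/(1−ε) = 680 kΩ × 0.0190/0.9810 = 13.2 kΩ.
(Any R1, R2 with R2/(R1+R2) = 0.684 and R1‖R2 ≤ 13.2 kΩ will meet the spec.)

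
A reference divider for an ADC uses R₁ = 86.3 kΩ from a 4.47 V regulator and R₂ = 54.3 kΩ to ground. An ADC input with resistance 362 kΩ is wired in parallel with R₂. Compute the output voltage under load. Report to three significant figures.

The load sits in parallel with R₂: R₂‖R_L = (54.3 × 362) / (54.3 + 362) = 47.22 kΩ.
V_out = 4.47 × 47.22 / (86.3 + 47.22) = 4.47 × 47.22/133.5 = 1.58 V.

V_out ≈ 1.58 V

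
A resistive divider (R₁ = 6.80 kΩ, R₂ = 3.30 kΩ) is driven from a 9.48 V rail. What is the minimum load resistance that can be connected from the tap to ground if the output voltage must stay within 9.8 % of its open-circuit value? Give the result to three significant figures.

Output resistance R_th = R₁‖R₂ = (6.80 × 3.30)/10.10 = 2.222 kΩ.
The fractional drop is R_th/(R_th + R_L); requiring this ≤ 0.0980 gives R_L ≥ R_th(1/0.0980 − 1) = 2.222 × 9.204 = 20.4 kΩ.

R_L(min) ≈ 20.4 kΩ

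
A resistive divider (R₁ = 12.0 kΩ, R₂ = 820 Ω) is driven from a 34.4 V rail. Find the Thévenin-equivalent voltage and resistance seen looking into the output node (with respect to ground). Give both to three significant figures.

V_th is the open-circuit tap voltage: 34.4 × 820/(12000 + 820) = 2.20 V.
With the supply zeroed, R₁ and R₂ appear in parallel from the tap: R_th = R₁‖R₂ = (12000 × 820)/12820 = 768 Ω.

V_th = 2.20 V, R_th = 768 Ω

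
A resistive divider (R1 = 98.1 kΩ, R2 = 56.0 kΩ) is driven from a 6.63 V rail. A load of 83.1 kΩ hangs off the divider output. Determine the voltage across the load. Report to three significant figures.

V_out ≈ 1.69 V

The load sits in parallel with R2: R2‖R_L = (56.0 × 83.1) / (56.0 + 83.1) = 33.46 kΩ.
V_out = 6.63 × 33.46 / (98.1 + 33.46) = 6.63 × 33.46/131.6 = 1.69 V.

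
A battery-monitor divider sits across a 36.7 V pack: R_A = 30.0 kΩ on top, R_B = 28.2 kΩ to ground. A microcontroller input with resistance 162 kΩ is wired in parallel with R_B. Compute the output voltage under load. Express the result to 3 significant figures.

V_out ≈ 16.3 V

The load sits in parallel with R_B: R_B‖R_L = (28.2 × 162) / (28.2 + 162) = 24.02 kΩ.
V_out = 36.7 × 24.02 / (30.0 + 24.02) = 36.7 × 24.02/54.02 = 16.3 V.
(Unloaded it would have been 17.8 V.)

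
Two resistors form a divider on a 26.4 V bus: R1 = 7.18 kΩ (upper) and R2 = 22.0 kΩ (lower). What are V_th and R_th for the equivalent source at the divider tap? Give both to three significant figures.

V_th = 19.9 V, R_th = 5.41 kΩ

V_th is the open-circuit tap voltage: 26.4 × 22.0/(7.18 + 22.0) = 19.9 V.
With the supply zeroed, R1 and R2 appear in parallel from the tap: R_th = R1‖R2 = (7.18 × 22.0)/29.18 = 5.41 kΩ.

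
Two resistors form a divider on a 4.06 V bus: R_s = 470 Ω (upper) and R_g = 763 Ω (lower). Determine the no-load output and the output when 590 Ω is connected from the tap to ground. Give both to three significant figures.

Unloaded: 2.51 V; loaded: 1.68 V

Open-circuit: V = 4.06 × 763/(470 + 763) = 2.51 V.
With the load, R_g becomes R_g‖R_L = 332.7 Ω, so V = 4.06 × 332.7/802.7 = 1.68 V.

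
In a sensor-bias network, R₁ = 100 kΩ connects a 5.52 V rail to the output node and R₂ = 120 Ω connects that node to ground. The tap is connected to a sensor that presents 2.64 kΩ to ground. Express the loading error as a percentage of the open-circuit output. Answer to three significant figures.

4.34 %

The divider's output (Thévenin) resistance is R₁‖R₂ = 119.9 Ω.
Fractional drop under load = R_th/(R_th + R_L) = 119.9 / (119.9 + 2640) = 0.04343.
So the output falls by 4.34 %.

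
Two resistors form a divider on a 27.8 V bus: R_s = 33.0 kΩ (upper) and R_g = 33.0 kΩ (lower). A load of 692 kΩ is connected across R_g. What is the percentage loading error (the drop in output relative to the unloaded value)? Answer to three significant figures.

2.33 %

The divider's output (Thévenin) resistance is R_s‖R_g = 16.50 kΩ.
Fractional drop under load = R_th/(R_th + R_L) = 16.50 / (16.50 + 692) = 0.02329.
So the output falls by 2.33 %.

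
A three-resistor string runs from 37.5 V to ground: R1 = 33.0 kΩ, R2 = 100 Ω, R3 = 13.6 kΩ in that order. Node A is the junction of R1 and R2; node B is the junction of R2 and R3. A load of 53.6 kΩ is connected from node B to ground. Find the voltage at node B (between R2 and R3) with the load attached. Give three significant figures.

V ≈ 9.26 V

At node B, R3 is in parallel with the load: R3‖R_L = 10850 Ω.
Below node A the resistance is R2 + (R3‖R_L) = 10950 Ω, so V_A = 37.5 × 10950/43950 = 9.341 V.
Then V_B = V_A × (R3‖R_L)/(R2 + R3‖R_L) = 9.341 × 10850/10950 = 9.26 V.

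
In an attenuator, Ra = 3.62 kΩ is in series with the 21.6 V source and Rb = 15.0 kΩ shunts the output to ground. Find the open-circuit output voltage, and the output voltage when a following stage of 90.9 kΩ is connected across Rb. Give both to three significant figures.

Open-circuit: V = 21.6 × 15.0/(3.62 + 15.0) = 17.4 V.
With the load, Rb becomes Rb‖R_L = 12.88 kΩ, so V = 21.6 × 12.88/16.50 = 16.9 V.

Unloaded: 17.4 V; loaded: 16.9 V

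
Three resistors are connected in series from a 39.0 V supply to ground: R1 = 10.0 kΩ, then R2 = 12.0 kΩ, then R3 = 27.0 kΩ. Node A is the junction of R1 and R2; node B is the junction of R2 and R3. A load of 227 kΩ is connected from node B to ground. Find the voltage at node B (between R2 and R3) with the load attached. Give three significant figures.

V ≈ 20.4 V

At node B, R3 is in parallel with the load: R3‖R_L = 24.13 kΩ.
Below node A the resistance is R2 + (R3‖R_L) = 36.13 kΩ, so V_A = 39.0 × 36.13/46.13 = 30.55 V.
Then V_B = V_A × (R3‖R_L)/(R2 + R3‖R_L) = 30.55 × 24.13/36.13 = 20.4 V.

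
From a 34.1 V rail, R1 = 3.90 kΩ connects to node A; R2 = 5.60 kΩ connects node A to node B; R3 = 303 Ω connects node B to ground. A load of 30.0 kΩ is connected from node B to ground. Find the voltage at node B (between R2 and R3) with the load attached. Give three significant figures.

At node B, R3 is in parallel with the load: R3‖R_L = 300.0 Ω.
Below node A the resistance is R2 + (R3‖R_L) = 5900 Ω, so V_A = 34.1 × 5900/9800 = 20.53 V.
Then V_B = V_A × (R3‖R_L)/(R2 + R3‖R_L) = 20.53 × 300.0/5900 = 1.04 V.

V ≈ 1.04 V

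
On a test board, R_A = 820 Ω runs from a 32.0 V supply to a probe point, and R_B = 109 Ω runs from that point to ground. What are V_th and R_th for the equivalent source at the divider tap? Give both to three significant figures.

V_th is the open-circuit tap voltage: 32.0 × 109/(820 + 109) = 3.75 V.
With the supply zeroed, R_A and R_B appear in parallel from the tap: R_th = R_A‖R_B = (820 × 109)/929.0 = 96.2 Ω.

V_th = 3.75 V, R_th = 96.2 Ω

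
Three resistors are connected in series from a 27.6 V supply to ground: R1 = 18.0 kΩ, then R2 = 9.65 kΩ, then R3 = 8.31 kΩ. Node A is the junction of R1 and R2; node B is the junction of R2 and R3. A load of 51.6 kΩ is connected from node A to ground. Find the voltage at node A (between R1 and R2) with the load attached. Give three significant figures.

Below node A the series string R2+R3 = 17.96 kΩ sits in parallel with the 51.6 kΩ load: 13.32 kΩ.
V_A = 27.6 × 13.32/(18.0 + 13.32) = 11.7 V.

V ≈ 11.7 V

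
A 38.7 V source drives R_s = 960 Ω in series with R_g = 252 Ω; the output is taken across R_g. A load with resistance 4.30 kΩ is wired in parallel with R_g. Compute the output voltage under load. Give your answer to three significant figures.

The load sits in parallel with R_g: R_g‖R_L = (252 × 4300) / (252 + 4300) = 238.0 Ω.
V_out = 38.7 × 238.0 / (960 + 238.0) = 38.7 × 238.0/1198 = 7.69 V.

V_out ≈ 7.69 V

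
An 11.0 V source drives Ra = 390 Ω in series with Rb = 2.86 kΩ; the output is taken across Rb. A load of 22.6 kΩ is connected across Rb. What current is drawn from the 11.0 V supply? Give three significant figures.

I ≈ 3.76 mA

Rb‖R_L = 2539 Ω, so the source sees Ra + Rb‖R_L = 2929 Ω.
I = 11.0 V / 2929 Ω = 3.76 mA.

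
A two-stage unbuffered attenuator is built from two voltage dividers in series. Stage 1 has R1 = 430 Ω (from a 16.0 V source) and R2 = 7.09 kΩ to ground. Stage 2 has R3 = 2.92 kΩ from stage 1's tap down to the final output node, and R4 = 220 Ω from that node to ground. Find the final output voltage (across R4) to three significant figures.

Stage 2 presents R3+R4 = 3140 Ω as a load on stage 1's tap.
Stage 1's lower leg becomes R2‖(R3+R4) = 2176 Ω, so V_mid = 16.0 × 2176/2606 = 13.36 V.
Stage 2 is itself unloaded: V_out = V_mid × R4/(R3+R4) = 13.36 × 220/3140 = 0.936 V.

V_out ≈ 0.936 V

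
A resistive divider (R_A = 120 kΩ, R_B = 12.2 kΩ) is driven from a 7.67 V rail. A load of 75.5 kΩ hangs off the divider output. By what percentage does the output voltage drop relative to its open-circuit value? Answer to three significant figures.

12.8 %

Unloaded V = 7.67 × 12.2/132.2 = 0.70782 V.
Loaded: R_B‖R_L = 10.50 kΩ, giving V = 7.67 × 10.50/130.5 = 0.61728 V.
Drop = (0.70782 − 0.61728) / 0.70782 = 12.8 %.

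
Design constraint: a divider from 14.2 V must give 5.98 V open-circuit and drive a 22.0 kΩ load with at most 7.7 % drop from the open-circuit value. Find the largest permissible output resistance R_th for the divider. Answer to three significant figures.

R_th ≤ 1.84 kΩ

Loading drop = R_th/(R_th + R_L) ≤ 0.0770, so R_th ≤ R_L · ε/(1−ε) = 22.0 kΩ × 0.0770/0.9230 = 1.84 kΩ.
(Any R1, R2 with R2/(R1+R2) = 0.421 and R1‖R2 ≤ 1.84 kΩ will meet the spec.)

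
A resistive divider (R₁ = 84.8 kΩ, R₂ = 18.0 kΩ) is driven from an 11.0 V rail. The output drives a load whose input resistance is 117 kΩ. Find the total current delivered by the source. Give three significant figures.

R₂‖R_L = 15.60 kΩ, so the source sees R₁ + R₂‖R_L = 100.4 kΩ.
I = 11.0 V / 100.4 kΩ = 0.110 mA.

I ≈ 0.110 mA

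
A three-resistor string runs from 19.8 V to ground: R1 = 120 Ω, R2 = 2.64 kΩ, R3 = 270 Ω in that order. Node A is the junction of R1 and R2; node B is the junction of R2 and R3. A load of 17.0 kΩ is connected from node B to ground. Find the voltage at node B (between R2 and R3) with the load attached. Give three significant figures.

At node B, R3 is in parallel with the load: R3‖R_L = 265.8 Ω.
Below node A the resistance is R2 + (R3‖R_L) = 2906 Ω, so V_A = 19.8 × 2906/3026 = 19.01 V.
Then V_B = V_A × (R3‖R_L)/(R2 + R3‖R_L) = 19.01 × 265.8/2906 = 1.74 V.

V ≈ 1.74 V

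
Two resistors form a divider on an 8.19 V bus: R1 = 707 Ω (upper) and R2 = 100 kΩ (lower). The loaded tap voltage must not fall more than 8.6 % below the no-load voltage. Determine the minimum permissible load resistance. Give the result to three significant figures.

Output resistance R_th = R1‖R2 = (707 × 100000)/100700 = 702.0 Ω.
The fractional drop is R_th/(R_th + R_L); requiring this ≤ 0.0860 gives R_L ≥ R_th(1/0.0860 − 1) = 702.0 × 10.63 = 7.46 kΩ.

R_L(min) ≈ 7.46 kΩ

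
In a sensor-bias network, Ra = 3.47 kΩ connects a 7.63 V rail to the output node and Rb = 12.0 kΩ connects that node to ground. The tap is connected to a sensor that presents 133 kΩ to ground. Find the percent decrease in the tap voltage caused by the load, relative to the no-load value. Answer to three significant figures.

1.98 %

The divider's output (Thévenin) resistance is Ra‖Rb = 2.692 kΩ.
Fractional drop under load = R_th/(R_th + R_L) = 2.692 / (2.692 + 133) = 0.01984.
So the output falls by 1.98 %.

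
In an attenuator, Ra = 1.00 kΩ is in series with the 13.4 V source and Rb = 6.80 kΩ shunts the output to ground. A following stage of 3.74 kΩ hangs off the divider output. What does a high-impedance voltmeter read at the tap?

V_out ≈ 9.47 V

The load sits in parallel with Rb: Rb‖R_L = (6.80 × 3.74) / (6.80 + 3.74) = 2.413 kΩ.
V_out = 13.4 × 2.413 / (1.00 + 2.413) = 13.4 × 2.413/3.413 = 9.47 V.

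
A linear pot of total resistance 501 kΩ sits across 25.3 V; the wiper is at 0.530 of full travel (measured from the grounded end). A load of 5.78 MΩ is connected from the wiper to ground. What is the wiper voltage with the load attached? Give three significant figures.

The wiper splits the pot into (1−α)R = 235.5 kΩ above and αR = 265.5 kΩ below.
Lower section ‖ load = 253.9 kΩ.
V_wiper = 25.3 × 253.9/(235.5 + 253.9) = 13.1 V.

V ≈ 13.1 V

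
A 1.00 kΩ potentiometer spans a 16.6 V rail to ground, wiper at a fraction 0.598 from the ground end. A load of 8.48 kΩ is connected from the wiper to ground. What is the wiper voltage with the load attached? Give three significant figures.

V ≈ 9.65 V

The wiper splits the pot into (1−α)R = 402.0 Ω above and αR = 598.0 Ω below.
Lower section ‖ load = 558.6 Ω.
V_wiper = 16.6 × 558.6/(402.0 + 558.6) = 9.65 V.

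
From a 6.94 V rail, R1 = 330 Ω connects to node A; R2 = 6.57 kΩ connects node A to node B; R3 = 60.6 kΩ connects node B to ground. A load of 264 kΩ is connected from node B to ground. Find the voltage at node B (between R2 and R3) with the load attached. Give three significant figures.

V ≈ 6.09 V

At node B, R3 is in parallel with the load: R3‖R_L = 49290 Ω.
Below node A the resistance is R2 + (R3‖R_L) = 55860 Ω, so V_A = 6.94 × 55860/56190 = 6.899 V.
Then V_B = V_A × (R3‖R_L)/(R2 + R3‖R_L) = 6.899 × 49290/55860 = 6.09 V.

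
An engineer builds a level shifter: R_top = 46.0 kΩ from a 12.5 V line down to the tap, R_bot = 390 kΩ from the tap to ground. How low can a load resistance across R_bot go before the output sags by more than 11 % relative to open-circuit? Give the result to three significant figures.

Output resistance R_th = R_top‖R_bot = (46.0 × 390)/436.0 = 41.15 kΩ.
The fractional drop is R_th/(R_th + R_L); requiring this ≤ 0.110 gives R_L ≥ R_th(1/0.110 − 1) = 41.15 × 8.091 = 333 kΩ.

R_L(min) ≈ 333 kΩ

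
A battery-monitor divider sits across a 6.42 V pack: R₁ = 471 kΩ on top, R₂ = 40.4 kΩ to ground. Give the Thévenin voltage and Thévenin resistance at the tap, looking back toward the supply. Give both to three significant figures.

V_th = 0.507 V, R_th = 37.2 kΩ

V_th is the open-circuit tap voltage: 6.42 × 40.4/(471 + 40.4) = 0.507 V.
With the supply zeroed, R₁ and R₂ appear in parallel from the tap: R_th = R₁‖R₂ = (471 × 40.4)/511.4 = 37.2 kΩ.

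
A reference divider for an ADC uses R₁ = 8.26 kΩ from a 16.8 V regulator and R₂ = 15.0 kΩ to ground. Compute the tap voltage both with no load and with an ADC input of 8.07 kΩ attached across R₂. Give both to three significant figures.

Open-circuit: V = 16.8 × 15.0/(8.26 + 15.0) = 10.8 V.
With the load, R₂ becomes R₂‖R_L = 5.247 kΩ, so V = 16.8 × 5.247/13.51 = 6.53 V.

Unloaded: 10.8 V; loaded: 6.53 V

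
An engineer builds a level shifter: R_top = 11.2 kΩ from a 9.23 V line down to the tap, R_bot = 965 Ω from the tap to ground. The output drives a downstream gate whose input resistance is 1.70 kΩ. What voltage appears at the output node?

The load sits in parallel with R_bot: R_bot‖R_L = (965 × 1700) / (965 + 1700) = 615.6 Ω.
V_out = 9.23 × 615.6 / (11200 + 615.6) = 9.23 × 615.6/11820 = 0.481 V.
(Unloaded it would have been 0.732 V.)

V_out ≈ 0.481 V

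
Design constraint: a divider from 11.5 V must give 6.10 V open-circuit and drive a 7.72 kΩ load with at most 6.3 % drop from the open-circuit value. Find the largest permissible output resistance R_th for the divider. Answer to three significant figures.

R_th ≤ 519 Ω

Loading drop = R_th/(R_th + R_L) ≤ 0.0630, so R_th ≤ R_L · ε/(1−ε) = 7.72 kΩ × 0.0630/0.9370 = 519 Ω.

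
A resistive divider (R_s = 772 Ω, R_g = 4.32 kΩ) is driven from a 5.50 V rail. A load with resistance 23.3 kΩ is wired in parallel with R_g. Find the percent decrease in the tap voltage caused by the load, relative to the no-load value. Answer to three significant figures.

2.73 %

The divider's output (Thévenin) resistance is R_s‖R_g = 655.0 Ω.
Fractional drop under load = R_th/(R_th + R_L) = 655.0 / (655.0 + 23300) = 0.02734.
So the output falls by 2.73 %.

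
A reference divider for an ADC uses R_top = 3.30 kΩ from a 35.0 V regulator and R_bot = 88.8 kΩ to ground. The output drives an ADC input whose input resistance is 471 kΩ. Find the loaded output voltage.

V_out ≈ 33.5 V

The load sits in parallel with R_bot: R_bot‖R_L = (88.8 × 471) / (88.8 + 471) = 74.71 kΩ.
V_out = 35.0 × 74.71 / (3.30 + 74.71) = 35.0 × 74.71/78.01 = 33.5 V.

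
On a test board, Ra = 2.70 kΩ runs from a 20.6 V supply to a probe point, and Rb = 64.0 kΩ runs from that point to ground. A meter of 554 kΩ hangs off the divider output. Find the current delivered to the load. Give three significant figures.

I_L ≈ 0.0355 mA

Rb‖R_L = 57.37 kΩ; V_out = 20.6 × 57.37/60.07 = 19.67 V.
I_L = V_out / R_L = 19.67 / 554 kΩ = 0.0355 mA.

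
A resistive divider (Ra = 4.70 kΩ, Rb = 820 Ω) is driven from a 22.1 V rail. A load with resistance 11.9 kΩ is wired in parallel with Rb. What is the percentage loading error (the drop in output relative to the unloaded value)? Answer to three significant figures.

The divider's output (Thévenin) resistance is Ra‖Rb = 698.2 Ω.
Fractional drop under load = R_th/(R_th + R_L) = 698.2 / (698.2 + 11900) = 0.05542.
So the output falls by 5.54 %.

5.54 %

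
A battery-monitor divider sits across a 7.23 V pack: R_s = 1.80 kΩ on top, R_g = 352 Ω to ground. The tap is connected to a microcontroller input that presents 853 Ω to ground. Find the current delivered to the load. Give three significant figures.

R_g‖R_L = 249.2 Ω; V_out = 7.23 × 249.2/2049 = 0.8792 V.
I_L = V_out / R_L = 0.8792 / 853 Ω = 1.03 mA.

I_L ≈ 1.03 mA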